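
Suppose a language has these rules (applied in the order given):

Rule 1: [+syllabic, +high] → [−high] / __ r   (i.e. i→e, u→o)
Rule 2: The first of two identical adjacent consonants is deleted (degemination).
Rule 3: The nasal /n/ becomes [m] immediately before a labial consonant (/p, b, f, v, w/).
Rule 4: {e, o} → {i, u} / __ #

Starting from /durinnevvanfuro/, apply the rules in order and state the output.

dorinevamforu

Rule 1 (pre-rhotic lowering): /u/ is a high vowel immediately before /r/, so it lowers to [o]. /u/ is a high vowel immediately before /r/, so it lowers to [o]. /durinnevvanfuro/ → dorinnevvanforo.
Rule 2 (degemination): /nn/ is a geminate; the first /n/ deletes. /vv/ is a geminate; the first /v/ deletes. /dorinnevvanforo/ → dorinevanforo.
Rule 3 (nasal place assimilation): /n/ precedes the labial consonant /f/, so it assimilates in place to [m]. /dorinevanforo/ → dorinevamforo.
Rule 4 (final vowel raising): /o/ is a mid vowel in word-final position, so it raises to [u]. /dorinevamforo/ → dorinevamforu.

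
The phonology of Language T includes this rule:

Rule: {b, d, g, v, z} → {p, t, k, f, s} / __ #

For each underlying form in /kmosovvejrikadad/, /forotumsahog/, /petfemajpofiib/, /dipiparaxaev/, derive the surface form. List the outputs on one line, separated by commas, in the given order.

kmosovvejrikadat, forotumsahok, petfemajpofiip, dipiparaxaef

/kmosovvejrikadad/: /d/ is a voiced obstruent in word-final position, so it devoices to [t]. → [kmosovvejrikadat].
/forotumsahog/: /g/ is a voiced obstruent in word-final position, so it devoices to [k]. → [forotumsahok].
/petfemajpofiib/: /b/ is a voiced obstruent in word-final position, so it devoices to [p]. → [petfemajpofiip].
/dipiparaxaev/: /v/ is a voiced obstruent in word-final position, so it devoices to [f]. → [dipiparaxaef].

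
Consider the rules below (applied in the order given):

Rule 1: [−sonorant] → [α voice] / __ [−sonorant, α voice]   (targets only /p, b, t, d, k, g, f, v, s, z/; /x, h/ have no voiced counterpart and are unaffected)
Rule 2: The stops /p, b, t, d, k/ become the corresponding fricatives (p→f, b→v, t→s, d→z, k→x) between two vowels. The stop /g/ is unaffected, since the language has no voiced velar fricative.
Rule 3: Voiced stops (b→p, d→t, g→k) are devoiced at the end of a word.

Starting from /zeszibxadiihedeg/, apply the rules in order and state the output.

Rule 1 (regressive voicing assimilation): /s/ precedes the voiced obstruent /z/, so it voices to [z] by assimilation. /b/ precedes the voiceless obstruent /x/, so it devoices to [p] by assimilation. /zeszibxadiihedeg/ → zezzipxadiihedeg.
Rule 2 (intervocalic spirantization): /d/ is a stop between vowels /a/ and /i/, so it spirantizes to the fricative [z]. /d/ is a stop between vowels /e/ and /e/, so it spirantizes to the fricative [z]. /zezzipxadiihedeg/ → zezzipxaziihezeg.
Rule 3 (final devoicing): /g/ is a voiced stop in word-final position, so it devoices to [k]. /zezzipxaziihezeg/ → zezzipxaziihezek.

zezzipxaziihezek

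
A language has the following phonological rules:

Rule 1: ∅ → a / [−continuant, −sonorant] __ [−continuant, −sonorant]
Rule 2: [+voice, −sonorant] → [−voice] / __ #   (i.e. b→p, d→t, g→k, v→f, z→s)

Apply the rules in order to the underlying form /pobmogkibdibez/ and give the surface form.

pobmogakibadibes

Rule 1 (stop-cluster a-epenthesis): /g/ and /k/ form a stop–stop cluster, so [a] is inserted between them. /b/ and /d/ form a stop–stop cluster, so [a] is inserted between them. /pobmogkibdibez/ → pobmogakibadibez.
Rule 2 (final devoicing): /z/ is a voiced obstruent in word-final position, so it devoices to [s]. /pobmogakibadibez/ → pobmogakibadibes.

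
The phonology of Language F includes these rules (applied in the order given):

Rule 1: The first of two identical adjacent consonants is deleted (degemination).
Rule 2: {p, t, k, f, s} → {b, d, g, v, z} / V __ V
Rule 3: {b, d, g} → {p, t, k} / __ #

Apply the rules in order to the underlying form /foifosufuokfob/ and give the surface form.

foivozuvuokfop

Rule 1 (degemination): no segment meets the environment; /foifosufuokfob/ is unchanged.
Rule 2 (intervocalic voicing): /f/ is a voiceless obstruent between vowels /i/ and /o/, so it voices to [v]. /s/ is a voiceless obstruent between vowels /o/ and /u/, so it voices to [z]. /f/ is a voiceless obstruent between vowels /u/ and /u/, so it voices to [v]. /foifosufuokfob/ → foivozuvuokfob.
Rule 3 (final devoicing): /b/ is a voiced stop in word-final position, so it devoices to [p]. /foivozuvuokfob/ → foivozuvuokfop.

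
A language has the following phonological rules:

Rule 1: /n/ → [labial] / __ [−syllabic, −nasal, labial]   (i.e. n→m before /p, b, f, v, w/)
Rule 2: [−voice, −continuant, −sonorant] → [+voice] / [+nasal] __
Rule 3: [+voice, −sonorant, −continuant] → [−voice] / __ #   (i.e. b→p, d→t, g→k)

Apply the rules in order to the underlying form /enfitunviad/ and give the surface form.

emfitumviat

Rule 1 (nasal place assimilation): /n/ precedes the labial consonant /f/, so it assimilates in place to [m]. /n/ precedes the labial consonant /v/, so it assimilates in place to [m]. /enfitunviad/ → emfitumviad.
Rule 2 (post-nasal voicing): no segment meets the environment; /emfitumviad/ is unchanged.
Rule 3 (final devoicing): /d/ is a voiced stop in word-final position, so it devoices to [t]. /emfitumviad/ → emfitumviat.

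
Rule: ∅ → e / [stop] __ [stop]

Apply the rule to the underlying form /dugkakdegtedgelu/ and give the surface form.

dugekakedegetedegelu

/g/ and /k/ form a stop–stop cluster, so [e] is inserted between them.
/k/ and /d/ form a stop–stop cluster, so [e] is inserted between them.
/g/ and /t/ form a stop–stop cluster, so [e] is inserted between them.
/d/ and /g/ form a stop–stop cluster, so [e] is inserted between them.
Surface form: [dugekakedegetedegelu].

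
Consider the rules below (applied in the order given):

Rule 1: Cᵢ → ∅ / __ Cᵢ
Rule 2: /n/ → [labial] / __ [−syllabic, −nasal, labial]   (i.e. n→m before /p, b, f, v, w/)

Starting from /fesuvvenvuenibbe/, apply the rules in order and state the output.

fesuvemvuenibe

Rule 1 (degemination): /vv/ is a geminate; the first /v/ deletes. /bb/ is a geminate; the first /b/ deletes. /fesuvvenvuenibbe/ → fesuvenvuenibe.
Rule 2 (nasal place assimilation): /n/ precedes the labial consonant /v/, so it assimilates in place to [m]. /fesuvenvuenibe/ → fesuvemvuenibe.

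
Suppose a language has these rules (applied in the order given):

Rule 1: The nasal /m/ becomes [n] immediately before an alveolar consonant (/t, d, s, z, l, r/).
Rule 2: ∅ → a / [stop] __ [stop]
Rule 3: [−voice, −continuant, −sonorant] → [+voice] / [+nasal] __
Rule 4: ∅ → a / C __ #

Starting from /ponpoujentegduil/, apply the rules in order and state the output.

Rule 1 (nasal place assimilation): no segment meets the environment; /ponpoujentegduil/ is unchanged.
Rule 2 (stop-cluster a-epenthesis): /g/ and /d/ form a stop–stop cluster, so [a] is inserted between them. /ponpoujentegduil/ → ponpoujentegaduil.
Rule 3 (post-nasal voicing): /p/ is a voiceless stop immediately after the nasal /n/, so it voices to [b]. /t/ is a voiceless stop immediately after the nasal /n/, so it voices to [d]. /ponpoujentegaduil/ → ponboujendegaduil.
Rule 4 (final a-epenthesis): the form ends in the consonant /l/, so [a] is inserted word-finally. /ponboujendegaduil/ → ponboujendegaduila.

ponboujendegaduila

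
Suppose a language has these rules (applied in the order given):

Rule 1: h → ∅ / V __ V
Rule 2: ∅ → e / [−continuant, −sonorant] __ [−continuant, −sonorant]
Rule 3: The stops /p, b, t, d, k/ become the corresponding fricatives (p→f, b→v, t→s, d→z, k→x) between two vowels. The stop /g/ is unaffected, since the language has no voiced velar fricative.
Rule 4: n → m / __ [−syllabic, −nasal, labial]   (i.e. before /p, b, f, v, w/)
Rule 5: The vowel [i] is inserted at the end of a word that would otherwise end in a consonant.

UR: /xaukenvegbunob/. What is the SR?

Rule 1 (intervocalic h-deletion): no segment meets the environment; /xaukenvegbunob/ is unchanged.
Rule 2 (stop-cluster e-epenthesis): /g/ and /b/ form a stop–stop cluster, so [e] is inserted between them. /xaukenvegbunob/ → xaukenvegebunob.
Rule 3 (intervocalic spirantization): /k/ is a stop between vowels /u/ and /e/, so it spirantizes to the fricative [x]. /b/ is a stop between vowels /e/ and /u/, so it spirantizes to the fricative [v]. /xaukenvegebunob/ → xauxenvegevunob.
Rule 4 (nasal place assimilation): /n/ precedes the labial consonant /v/, so it assimilates in place to [m]. /xauxenvegevunob/ → xauxemvegevunob.
Rule 5 (final i-epenthesis): the form ends in the consonant /b/, so [i] is inserted word-finally. /xauxemvegevunob/ → xauxemvegevunobi.

xauxemvegevunobi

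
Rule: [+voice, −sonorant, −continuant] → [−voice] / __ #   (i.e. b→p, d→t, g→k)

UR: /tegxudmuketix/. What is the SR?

tegxudmuketix

No segment of /tegxudmuketix/ meets the structural description of the rule, so the form surfaces unchanged.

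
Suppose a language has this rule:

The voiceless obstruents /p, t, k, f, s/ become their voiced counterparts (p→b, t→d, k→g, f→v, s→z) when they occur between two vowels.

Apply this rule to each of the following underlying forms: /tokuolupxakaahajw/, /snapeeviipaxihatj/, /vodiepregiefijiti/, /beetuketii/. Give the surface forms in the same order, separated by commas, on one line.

/tokuolupxakaahajw/: /k/ is a voiceless obstruent between vowels /o/ and /u/, so it voices to [g]. /k/ is a voiceless obstruent between vowels /a/ and /a/, so it voices to [g]. → [toguolupxagaahajw].
/snapeeviipaxihatj/: /p/ is a voiceless obstruent between vowels /a/ and /e/, so it voices to [b]. /p/ is a voiceless obstruent between vowels /i/ and /a/, so it voices to [b]. → [snabeeviibaxihatj].
/vodiepregiefijiti/: /f/ is a voiceless obstruent between vowels /e/ and /i/, so it voices to [v]. /t/ is a voiceless obstruent between vowels /i/ and /i/, so it voices to [d]. → [vodiepregievijidi].
/beetuketii/: /t/ is a voiceless obstruent between vowels /e/ and /u/, so it voices to [d]. /k/ is a voiceless obstruent between vowels /u/ and /e/, so it voices to [g]. /t/ is a voiceless obstruent between vowels /e/ and /i/, so it voices to [d]. → [beedugedii].

toguolupxagaahajw, snabeeviibaxihatj, vodiepregievijidi, beedugedii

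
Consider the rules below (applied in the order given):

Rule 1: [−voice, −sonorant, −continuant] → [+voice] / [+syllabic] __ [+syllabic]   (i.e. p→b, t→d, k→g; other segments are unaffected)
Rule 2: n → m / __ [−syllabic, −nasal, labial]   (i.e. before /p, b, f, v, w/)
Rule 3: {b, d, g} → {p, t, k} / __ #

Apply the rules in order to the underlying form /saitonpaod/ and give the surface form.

Rule 1 (intervocalic voicing): /t/ is a voiceless stop between vowels /i/ and /o/, so it voices to [d]. /saitonpaod/ → saidonpaod.
Rule 2 (nasal place assimilation): /n/ precedes the labial consonant /p/, so it assimilates in place to [m]. /saidonpaod/ → saidompaod.
Rule 3 (final devoicing): /d/ is a voiced stop in word-final position, so it devoices to [t]. /saidompaod/ → saidompaot.

saidompaot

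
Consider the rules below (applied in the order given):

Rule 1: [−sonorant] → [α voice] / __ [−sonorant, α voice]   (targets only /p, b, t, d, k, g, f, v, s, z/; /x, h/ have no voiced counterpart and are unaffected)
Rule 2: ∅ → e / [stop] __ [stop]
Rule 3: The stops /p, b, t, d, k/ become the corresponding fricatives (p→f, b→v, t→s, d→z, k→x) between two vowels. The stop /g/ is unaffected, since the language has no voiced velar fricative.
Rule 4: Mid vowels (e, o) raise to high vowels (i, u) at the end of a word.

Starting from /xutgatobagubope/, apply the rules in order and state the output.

xuzegasovaguvofi

Rule 1 (regressive voicing assimilation): /t/ precedes the voiced obstruent /g/, so it voices to [d] by assimilation. /xutgatobagubope/ → xudgatobagubope.
Rule 2 (stop-cluster e-epenthesis): /d/ and /g/ form a stop–stop cluster, so [e] is inserted between them. /xudgatobagubope/ → xudegatobagubope.
Rule 3 (intervocalic spirantization): /d/ is a stop between vowels /u/ and /e/, so it spirantizes to the fricative [z]. /t/ is a stop between vowels /a/ and /o/, so it spirantizes to the fricative [s]. /b/ is a stop between vowels /o/ and /a/, so it spirantizes to the fricative [v]. /b/ is a stop between vowels /u/ and /o/, so it spirantizes to the fricative [v]. /p/ is a stop between vowels /o/ and /e/, so it spirantizes to the fricative [f]. /xudegatobagubope/ → xuzegasovaguvofe.
Rule 4 (final vowel raising): /e/ is a mid vowel in word-final position, so it raises to [i]. /xuzegasovaguvofe/ → xuzegasovaguvofi.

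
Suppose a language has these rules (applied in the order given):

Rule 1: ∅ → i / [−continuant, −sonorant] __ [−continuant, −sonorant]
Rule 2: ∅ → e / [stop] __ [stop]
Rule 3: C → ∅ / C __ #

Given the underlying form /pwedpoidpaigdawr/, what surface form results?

Rule 1 (stop-cluster i-epenthesis): /d/ and /p/ form a stop–stop cluster, so [i] is inserted between them. /d/ and /p/ form a stop–stop cluster, so [i] is inserted between them. /g/ and /d/ form a stop–stop cluster, so [i] is inserted between them. /pwedpoidpaigdawr/ → pwedipoidipaigidawr.
Rule 2 (stop-cluster e-epenthesis): no segment meets the environment; /pwedipoidipaigidawr/ is unchanged.
Rule 3 (final cluster simplification): /r/ is the second consonant of a word-final cluster /wr/, so it deletes. /pwedipoidipaigidawr/ → pwedipoidipaigidaw.

pwedipoidipaigidaw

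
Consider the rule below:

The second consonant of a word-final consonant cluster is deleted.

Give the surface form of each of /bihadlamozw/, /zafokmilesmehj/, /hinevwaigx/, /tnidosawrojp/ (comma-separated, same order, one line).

/bihadlamozw/: /w/ is the second consonant of a word-final cluster /zw/, so it deletes. → [bihadlamoz].
/zafokmilesmehj/: /j/ is the second consonant of a word-final cluster /hj/, so it deletes. → [zafokmilesmeh].
/hinevwaigx/: /x/ is the second consonant of a word-final cluster /gx/, so it deletes. → [hinevwaig].
/tnidosawrojp/: /p/ is the second consonant of a word-final cluster /jp/, so it deletes. → [tnidosawroj].

bihadlamoz, zafokmilesmeh, hinevwaig, tnidosawroj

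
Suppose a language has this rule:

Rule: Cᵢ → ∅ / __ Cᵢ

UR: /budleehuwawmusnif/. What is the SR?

No segment of /budleehuwawmusnif/ meets the structural description of the rule, so the form surfaces unchanged.

budleehuwawmusnif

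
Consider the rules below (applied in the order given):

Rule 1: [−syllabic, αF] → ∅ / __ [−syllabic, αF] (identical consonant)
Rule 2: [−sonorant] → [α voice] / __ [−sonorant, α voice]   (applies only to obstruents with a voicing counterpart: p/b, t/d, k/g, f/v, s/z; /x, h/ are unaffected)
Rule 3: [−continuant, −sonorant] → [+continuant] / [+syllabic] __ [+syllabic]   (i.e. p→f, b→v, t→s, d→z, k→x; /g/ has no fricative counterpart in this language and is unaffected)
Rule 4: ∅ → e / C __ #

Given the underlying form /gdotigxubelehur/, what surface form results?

Rule 1 (degemination): no segment meets the environment; /gdotigxubelehur/ is unchanged.
Rule 2 (regressive voicing assimilation): /g/ precedes the voiceless obstruent /x/, so it devoices to [k] by assimilation. /gdotigxubelehur/ → gdotikxubelehur.
Rule 3 (intervocalic spirantization): /t/ is a stop between vowels /o/ and /i/, so it spirantizes to the fricative [s]. /b/ is a stop between vowels /u/ and /e/, so it spirantizes to the fricative [v]. /gdotikxubelehur/ → gdosikxuvelehur.
Rule 4 (final e-epenthesis): the form ends in the consonant /r/, so [e] is inserted word-finally. /gdosikxuvelehur/ → gdosikxuvelehure.

gdosikxuvelehure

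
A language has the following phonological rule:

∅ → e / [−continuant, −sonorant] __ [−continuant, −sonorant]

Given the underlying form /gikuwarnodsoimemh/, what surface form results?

No segment of /gikuwarnodsoimemh/ meets the structural description of the rule, so the form surfaces unchanged.

gikuwarnodsoimemh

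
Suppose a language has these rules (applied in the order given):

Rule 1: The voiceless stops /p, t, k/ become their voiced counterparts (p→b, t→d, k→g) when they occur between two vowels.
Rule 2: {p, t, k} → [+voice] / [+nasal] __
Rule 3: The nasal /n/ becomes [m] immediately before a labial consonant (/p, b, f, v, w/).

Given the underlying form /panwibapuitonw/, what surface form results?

Rule 1 (intervocalic voicing): /p/ is a voiceless stop between vowels /a/ and /u/, so it voices to [b]. /t/ is a voiceless stop between vowels /i/ and /o/, so it voices to [d]. /panwibapuitonw/ → panwibabuidonw.
Rule 2 (post-nasal voicing): no segment meets the environment; /panwibabuidonw/ is unchanged.
Rule 3 (nasal place assimilation): /n/ precedes the labial consonant /w/, so it assimilates in place to [m]. /n/ precedes the labial consonant /w/, so it assimilates in place to [m]. /panwibabuidonw/ → pamwibabuidomw.

pamwibabuidomw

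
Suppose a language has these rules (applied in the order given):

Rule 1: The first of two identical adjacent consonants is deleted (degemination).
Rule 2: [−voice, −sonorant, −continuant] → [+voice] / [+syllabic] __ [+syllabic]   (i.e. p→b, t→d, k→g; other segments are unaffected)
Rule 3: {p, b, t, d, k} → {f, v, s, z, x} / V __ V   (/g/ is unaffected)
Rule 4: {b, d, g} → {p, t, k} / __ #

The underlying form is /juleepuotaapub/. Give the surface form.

Rule 1 (degemination): no segment meets the environment; /juleepuotaapub/ is unchanged.
Rule 2 (intervocalic voicing): /p/ is a voiceless stop between vowels /e/ and /u/, so it voices to [b]. /t/ is a voiceless stop between vowels /o/ and /a/, so it voices to [d]. /p/ is a voiceless stop between vowels /a/ and /u/, so it voices to [b]. /juleepuotaapub/ → juleebuodaabub.
Rule 3 (intervocalic spirantization): /b/ is a stop between vowels /e/ and /u/, so it spirantizes to the fricative [v]. /d/ is a stop between vowels /o/ and /a/, so it spirantizes to the fricative [z]. /b/ is a stop between vowels /a/ and /u/, so it spirantizes to the fricative [v]. /juleebuodaabub/ → juleevuozaavub.
Rule 4 (final devoicing): /b/ is a voiced stop in word-final position, so it devoices to [p]. /juleevuozaavub/ → juleevuozaavup.

juleevuozaavup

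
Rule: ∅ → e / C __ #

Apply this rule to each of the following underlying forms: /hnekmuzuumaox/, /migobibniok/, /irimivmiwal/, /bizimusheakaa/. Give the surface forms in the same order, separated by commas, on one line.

/hnekmuzuumaox/: the form ends in the consonant /x/, so [e] is inserted word-finally. → [hnekmuzuumaoxe].
/migobibniok/: the form ends in the consonant /k/, so [e] is inserted word-finally. → [migobibnioke].
/irimivmiwal/: the form ends in the consonant /l/, so [e] is inserted word-finally. → [irimivmiwale].
/bizimusheakaa/: the rule's environment is not met; surfaces unchanged as [bizimusheakaa].

hnekmuzuumaoxe, migobibnioke, irimivmiwale, bizimusheakaa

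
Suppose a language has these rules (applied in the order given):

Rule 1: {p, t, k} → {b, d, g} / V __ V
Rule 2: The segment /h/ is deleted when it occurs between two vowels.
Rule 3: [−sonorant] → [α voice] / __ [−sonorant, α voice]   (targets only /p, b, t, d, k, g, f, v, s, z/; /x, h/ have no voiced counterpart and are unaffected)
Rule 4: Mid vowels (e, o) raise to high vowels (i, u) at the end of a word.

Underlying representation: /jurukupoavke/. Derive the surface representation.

juruguboafki

Rule 1 (intervocalic voicing): /k/ is a voiceless stop between vowels /u/ and /u/, so it voices to [g]. /p/ is a voiceless stop between vowels /u/ and /o/, so it voices to [b]. /jurukupoavke/ → juruguboavke.
Rule 2 (intervocalic h-deletion): no segment meets the environment; /juruguboavke/ is unchanged.
Rule 3 (regressive voicing assimilation): /v/ precedes the voiceless obstruent /k/, so it devoices to [f] by assimilation. /juruguboavke/ → juruguboafke.
Rule 4 (final vowel raising): /e/ is a mid vowel in word-final position, so it raises to [i]. /juruguboafke/ → juruguboafki.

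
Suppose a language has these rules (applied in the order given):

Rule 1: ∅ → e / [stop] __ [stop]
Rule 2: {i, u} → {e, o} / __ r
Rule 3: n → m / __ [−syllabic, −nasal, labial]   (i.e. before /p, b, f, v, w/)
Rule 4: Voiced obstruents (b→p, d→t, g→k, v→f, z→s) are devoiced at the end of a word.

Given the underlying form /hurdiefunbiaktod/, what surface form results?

Rule 1 (stop-cluster e-epenthesis): /k/ and /t/ form a stop–stop cluster, so [e] is inserted between them. /hurdiefunbiaktod/ → hurdiefunbiaketod.
Rule 2 (pre-rhotic lowering): /u/ is a high vowel immediately before /r/, so it lowers to [o]. /hurdiefunbiaketod/ → hordiefunbiaketod.
Rule 3 (nasal place assimilation): /n/ precedes the labial consonant /b/, so it assimilates in place to [m]. /hordiefunbiaketod/ → hordiefumbiaketod.
Rule 4 (final devoicing): /d/ is a voiced obstruent in word-final position, so it devoices to [t]. /hordiefumbiaketod/ → hordiefumbiaketot.

hordiefumbiaketot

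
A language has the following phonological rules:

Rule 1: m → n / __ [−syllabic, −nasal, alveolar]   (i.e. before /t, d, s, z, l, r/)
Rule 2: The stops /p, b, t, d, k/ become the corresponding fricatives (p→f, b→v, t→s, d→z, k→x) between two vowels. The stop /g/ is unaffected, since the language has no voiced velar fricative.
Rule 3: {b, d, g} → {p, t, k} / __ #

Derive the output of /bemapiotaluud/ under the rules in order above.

Rule 1 (nasal place assimilation): no segment meets the environment; /bemapiotaluud/ is unchanged.
Rule 2 (intervocalic spirantization): /p/ is a stop between vowels /a/ and /i/, so it spirantizes to the fricative [f]. /t/ is a stop between vowels /o/ and /a/, so it spirantizes to the fricative [s]. /bemapiotaluud/ → bemafiosaluud.
Rule 3 (final devoicing): /d/ is a voiced stop in word-final position, so it devoices to [t]. /bemafiosaluud/ → bemafiosaluut.

bemafiosaluut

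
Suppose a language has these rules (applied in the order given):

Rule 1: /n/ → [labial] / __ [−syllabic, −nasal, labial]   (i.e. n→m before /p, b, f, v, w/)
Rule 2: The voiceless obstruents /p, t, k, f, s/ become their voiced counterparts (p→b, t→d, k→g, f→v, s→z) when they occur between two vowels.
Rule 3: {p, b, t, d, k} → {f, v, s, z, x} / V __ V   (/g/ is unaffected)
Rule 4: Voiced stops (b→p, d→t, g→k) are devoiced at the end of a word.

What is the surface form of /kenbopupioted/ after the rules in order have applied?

Rule 1 (nasal place assimilation): /n/ precedes the labial consonant /b/, so it assimilates in place to [m]. /kenbopupioted/ → kembopupioted.
Rule 2 (intervocalic voicing): /p/ is a voiceless obstruent between vowels /o/ and /u/, so it voices to [b]. /p/ is a voiceless obstruent between vowels /u/ and /i/, so it voices to [b]. /t/ is a voiceless obstruent between vowels /o/ and /e/, so it voices to [d]. /kembopupioted/ → kembobubioded.
Rule 3 (intervocalic spirantization): /b/ is a stop between vowels /o/ and /u/, so it spirantizes to the fricative [v]. /b/ is a stop between vowels /u/ and /i/, so it spirantizes to the fricative [v]. /d/ is a stop between vowels /o/ and /e/, so it spirantizes to the fricative [z]. /kembobubioded/ → kembovuviozed.
Rule 4 (final devoicing): /d/ is a voiced stop in word-final position, so it devoices to [t]. /kembovuviozed/ → kembovuviozet.

kembovuviozet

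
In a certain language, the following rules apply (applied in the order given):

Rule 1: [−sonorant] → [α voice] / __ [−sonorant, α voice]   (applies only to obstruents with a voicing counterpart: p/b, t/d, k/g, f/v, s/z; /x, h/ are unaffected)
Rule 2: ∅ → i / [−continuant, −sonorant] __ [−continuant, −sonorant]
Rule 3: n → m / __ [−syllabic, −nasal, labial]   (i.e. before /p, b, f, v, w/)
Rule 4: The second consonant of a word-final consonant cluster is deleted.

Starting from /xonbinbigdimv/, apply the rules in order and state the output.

Rule 1 (regressive voicing assimilation): no segment meets the environment; /xonbinbigdimv/ is unchanged.
Rule 2 (stop-cluster i-epenthesis): /g/ and /d/ form a stop–stop cluster, so [i] is inserted between them. /xonbinbigdimv/ → xonbinbigidimv.
Rule 3 (nasal place assimilation): /n/ precedes the labial consonant /b/, so it assimilates in place to [m]. /n/ precedes the labial consonant /b/, so it assimilates in place to [m]. /xonbinbigidimv/ → xombimbigidimv.
Rule 4 (final cluster simplification): /v/ is the second consonant of a word-final cluster /mv/, so it deletes. /xombimbigidimv/ → xombimbigidim.

xombimbigidim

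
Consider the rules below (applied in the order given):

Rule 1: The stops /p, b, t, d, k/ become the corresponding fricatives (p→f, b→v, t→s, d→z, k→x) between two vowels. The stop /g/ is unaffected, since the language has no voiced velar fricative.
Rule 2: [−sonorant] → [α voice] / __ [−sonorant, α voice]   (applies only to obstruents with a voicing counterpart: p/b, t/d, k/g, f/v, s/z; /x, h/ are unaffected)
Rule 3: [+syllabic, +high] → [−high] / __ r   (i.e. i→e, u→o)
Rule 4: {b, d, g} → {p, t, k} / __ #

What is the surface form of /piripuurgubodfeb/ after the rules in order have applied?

perifuorguvotfep

Rule 1 (intervocalic spirantization): /p/ is a stop between vowels /i/ and /u/, so it spirantizes to the fricative [f]. /b/ is a stop between vowels /u/ and /o/, so it spirantizes to the fricative [v]. /piripuurgubodfeb/ → pirifuurguvodfeb.
Rule 2 (regressive voicing assimilation): /d/ precedes the voiceless obstruent /f/, so it devoices to [t] by assimilation. /pirifuurguvodfeb/ → pirifuurguvotfeb.
Rule 3 (pre-rhotic lowering): /i/ is a high vowel immediately before /r/, so it lowers to [e]. /u/ is a high vowel immediately before /r/, so it lowers to [o]. /pirifuurguvotfeb/ → perifuorguvotfeb.
Rule 4 (final devoicing): /b/ is a voiced stop in word-final position, so it devoices to [p]. /perifuorguvotfeb/ → perifuorguvotfep.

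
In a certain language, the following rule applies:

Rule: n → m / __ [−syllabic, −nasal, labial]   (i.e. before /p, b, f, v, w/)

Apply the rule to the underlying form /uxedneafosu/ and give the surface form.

uxedneafosu

No segment of /uxedneafosu/ meets the structural description of the rule, so the form surfaces unchanged.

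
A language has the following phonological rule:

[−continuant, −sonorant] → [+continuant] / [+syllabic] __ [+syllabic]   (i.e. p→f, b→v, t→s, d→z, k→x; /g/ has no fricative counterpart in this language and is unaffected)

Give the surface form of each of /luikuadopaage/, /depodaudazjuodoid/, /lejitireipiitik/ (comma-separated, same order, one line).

/luikuadopaage/: /k/ is a stop between vowels /i/ and /u/, so it spirantizes to the fricative [x]. /d/ is a stop between vowels /a/ and /o/, so it spirantizes to the fricative [z]. /p/ is a stop between vowels /o/ and /a/, so it spirantizes to the fricative [f]. → [luixuazofaage].
/depodaudazjuodoid/: /p/ is a stop between vowels /e/ and /o/, so it spirantizes to the fricative [f]. /d/ is a stop between vowels /o/ and /a/, so it spirantizes to the fricative [z]. /d/ is a stop between vowels /u/ and /a/, so it spirantizes to the fricative [z]. /d/ is a stop between vowels /o/ and /o/, so it spirantizes to the fricative [z]. → [defozauzazjuozoid].
/lejitireipiitik/: /t/ is a stop between vowels /i/ and /i/, so it spirantizes to the fricative [s]. /p/ is a stop between vowels /i/ and /i/, so it spirantizes to the fricative [f]. /t/ is a stop between vowels /i/ and /i/, so it spirantizes to the fricative [s]. → [lejisireifiisik].

luixuazofaage, defozauzazjuozoid, lejisireifiisik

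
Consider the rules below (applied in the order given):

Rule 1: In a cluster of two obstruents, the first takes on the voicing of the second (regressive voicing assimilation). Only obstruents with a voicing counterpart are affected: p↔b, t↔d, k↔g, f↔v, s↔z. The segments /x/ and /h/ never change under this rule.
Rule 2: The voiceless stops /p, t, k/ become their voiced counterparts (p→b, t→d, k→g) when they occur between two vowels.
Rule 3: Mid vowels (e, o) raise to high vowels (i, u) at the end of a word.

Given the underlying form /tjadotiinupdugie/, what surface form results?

Rule 1 (regressive voicing assimilation): /p/ precedes the voiced obstruent /d/, so it voices to [b] by assimilation. /tjadotiinupdugie/ → tjadotiinubdugie.
Rule 2 (intervocalic voicing): /t/ is a voiceless stop between vowels /o/ and /i/, so it voices to [d]. /tjadotiinubdugie/ → tjadodiinubdugie.
Rule 3 (final vowel raising): /e/ is a mid vowel in word-final position, so it raises to [i]. /tjadodiinubdugie/ → tjadodiinubdugii.

tjadodiinubdugii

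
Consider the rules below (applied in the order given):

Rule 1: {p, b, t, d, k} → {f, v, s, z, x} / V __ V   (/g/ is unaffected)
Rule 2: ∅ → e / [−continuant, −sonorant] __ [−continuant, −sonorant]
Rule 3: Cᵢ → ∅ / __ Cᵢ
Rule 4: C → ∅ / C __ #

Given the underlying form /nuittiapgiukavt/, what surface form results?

nuitetiapegiuxav

Rule 1 (intervocalic spirantization): /k/ is a stop between vowels /u/ and /a/, so it spirantizes to the fricative [x]. /nuittiapgiukavt/ → nuittiapgiuxavt.
Rule 2 (stop-cluster e-epenthesis): /t/ and /t/ form a stop–stop cluster, so [e] is inserted between them. /p/ and /g/ form a stop–stop cluster, so [e] is inserted between them. /nuittiapgiuxavt/ → nuitetiapegiuxavt.
Rule 3 (degemination): no segment meets the environment; /nuitetiapegiuxavt/ is unchanged.
Rule 4 (final cluster simplification): /t/ is the second consonant of a word-final cluster /vt/, so it deletes. /nuitetiapegiuxavt/ → nuitetiapegiuxav.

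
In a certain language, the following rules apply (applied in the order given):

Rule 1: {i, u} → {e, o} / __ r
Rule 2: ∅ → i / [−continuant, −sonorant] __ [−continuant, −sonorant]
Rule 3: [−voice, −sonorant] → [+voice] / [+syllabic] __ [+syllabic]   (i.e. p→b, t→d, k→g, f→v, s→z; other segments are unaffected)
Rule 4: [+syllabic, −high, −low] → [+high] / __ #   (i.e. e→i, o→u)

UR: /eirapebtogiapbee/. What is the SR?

Rule 1 (pre-rhotic lowering): /i/ is a high vowel immediately before /r/, so it lowers to [e]. /eirapebtogiapbee/ → eerapebtogiapbee.
Rule 2 (stop-cluster i-epenthesis): /b/ and /t/ form a stop–stop cluster, so [i] is inserted between them. /p/ and /b/ form a stop–stop cluster, so [i] is inserted between them. /eerapebtogiapbee/ → eerapebitogiapibee.
Rule 3 (intervocalic voicing): /p/ is a voiceless obstruent between vowels /a/ and /e/, so it voices to [b]. /t/ is a voiceless obstruent between vowels /i/ and /o/, so it voices to [d]. /p/ is a voiceless obstruent between vowels /a/ and /i/, so it voices to [b]. /eerapebitogiapibee/ → eerabebidogiabibee.
Rule 4 (final vowel raising): /e/ is a mid vowel in word-final position, so it raises to [i]. /eerabebidogiabibee/ → eerabebidogiabibei.

eerabebidogiabibei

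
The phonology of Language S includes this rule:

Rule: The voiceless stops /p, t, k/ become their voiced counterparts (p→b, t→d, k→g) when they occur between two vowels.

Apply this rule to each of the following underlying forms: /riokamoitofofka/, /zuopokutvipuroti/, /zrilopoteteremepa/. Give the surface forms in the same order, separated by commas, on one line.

/riokamoitofofka/: /k/ is a voiceless stop between vowels /o/ and /a/, so it voices to [g]. /t/ is a voiceless stop between vowels /i/ and /o/, so it voices to [d]. → [riogamoidofofka].
/zuopokutvipuroti/: /p/ is a voiceless stop between vowels /o/ and /o/, so it voices to [b]. /k/ is a voiceless stop between vowels /o/ and /u/, so it voices to [g]. /p/ is a voiceless stop between vowels /i/ and /u/, so it voices to [b]. /t/ is a voiceless stop between vowels /o/ and /i/, so it voices to [d]. → [zuobogutviburodi].
/zrilopoteteremepa/: /p/ is a voiceless stop between vowels /o/ and /o/, so it voices to [b]. /t/ is a voiceless stop between vowels /o/ and /e/, so it voices to [d]. /t/ is a voiceless stop between vowels /e/ and /e/, so it voices to [d]. /p/ is a voiceless stop between vowels /e/ and /a/, so it voices to [b]. → [zrilobodederemeba].

riogamoidofofka, zuobogutviburodi, zrilobodederemeba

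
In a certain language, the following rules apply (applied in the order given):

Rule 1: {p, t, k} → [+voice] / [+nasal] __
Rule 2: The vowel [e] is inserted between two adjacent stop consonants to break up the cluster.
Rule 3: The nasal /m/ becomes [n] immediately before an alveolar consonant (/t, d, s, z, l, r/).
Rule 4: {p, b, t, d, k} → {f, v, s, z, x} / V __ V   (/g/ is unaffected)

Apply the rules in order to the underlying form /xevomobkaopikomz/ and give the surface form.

xevomovexaofixonz

Rule 1 (post-nasal voicing): no segment meets the environment; /xevomobkaopikomz/ is unchanged.
Rule 2 (stop-cluster e-epenthesis): /b/ and /k/ form a stop–stop cluster, so [e] is inserted between them. /xevomobkaopikomz/ → xevomobekaopikomz.
Rule 3 (nasal place assimilation): /m/ precedes the alveolar consonant /z/, so it assimilates in place to [n]. /xevomobekaopikomz/ → xevomobekaopikonz.
Rule 4 (intervocalic spirantization): /b/ is a stop between vowels /o/ and /e/, so it spirantizes to the fricative [v]. /k/ is a stop between vowels /e/ and /a/, so it spirantizes to the fricative [x]. /p/ is a stop between vowels /o/ and /i/, so it spirantizes to the fricative [f]. /k/ is a stop between vowels /i/ and /o/, so it spirantizes to the fricative [x]. /xevomobekaopikonz/ → xevomovexaofixonz.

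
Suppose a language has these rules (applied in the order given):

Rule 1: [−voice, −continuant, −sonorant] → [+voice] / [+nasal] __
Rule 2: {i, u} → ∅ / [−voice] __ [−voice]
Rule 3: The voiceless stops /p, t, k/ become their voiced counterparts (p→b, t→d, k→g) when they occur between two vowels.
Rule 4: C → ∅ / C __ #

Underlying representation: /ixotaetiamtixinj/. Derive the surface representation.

Rule 1 (post-nasal voicing): /t/ is a voiceless stop immediately after the nasal /m/, so it voices to [d]. /ixotaetiamtixinj/ → ixotaetiamdixinj.
Rule 2 (high vowel syncope): no segment meets the environment; /ixotaetiamdixinj/ is unchanged.
Rule 3 (intervocalic voicing): /t/ is a voiceless stop between vowels /o/ and /a/, so it voices to [d]. /t/ is a voiceless stop between vowels /e/ and /i/, so it voices to [d]. /ixotaetiamdixinj/ → ixodaediamdixinj.
Rule 4 (final cluster simplification): /j/ is the second consonant of a word-final cluster /nj/, so it deletes. /ixodaediamdixinj/ → ixodaediamdixin.

ixodaediamdixin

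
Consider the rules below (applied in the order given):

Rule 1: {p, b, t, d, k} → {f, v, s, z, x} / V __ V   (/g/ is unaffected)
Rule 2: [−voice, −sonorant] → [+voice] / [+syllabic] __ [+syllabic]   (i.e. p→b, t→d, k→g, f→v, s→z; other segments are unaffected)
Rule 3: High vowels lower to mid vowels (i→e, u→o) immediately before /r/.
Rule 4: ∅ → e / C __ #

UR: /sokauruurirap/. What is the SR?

soxaoruorerape

Rule 1 (intervocalic spirantization): /k/ is a stop between vowels /o/ and /a/, so it spirantizes to the fricative [x]. /sokauruurirap/ → soxauruurirap.
Rule 2 (intervocalic voicing): no segment meets the environment; /soxauruurirap/ is unchanged.
Rule 3 (pre-rhotic lowering): /u/ is a high vowel immediately before /r/, so it lowers to [o]. /u/ is a high vowel immediately before /r/, so it lowers to [o]. /i/ is a high vowel immediately before /r/, so it lowers to [e]. /soxauruurirap/ → soxaoruorerap.
Rule 4 (final e-epenthesis): the form ends in the consonant /p/, so [e] is inserted word-finally. /soxaoruorerap/ → soxaoruorerape.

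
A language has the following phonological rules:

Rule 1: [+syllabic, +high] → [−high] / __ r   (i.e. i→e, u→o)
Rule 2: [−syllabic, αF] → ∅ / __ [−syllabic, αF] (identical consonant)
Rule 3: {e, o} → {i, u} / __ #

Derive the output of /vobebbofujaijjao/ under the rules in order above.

vobebofujaijau

Rule 1 (pre-rhotic lowering): no segment meets the environment; /vobebbofujaijjao/ is unchanged.
Rule 2 (degemination): /bb/ is a geminate; the first /b/ deletes. /jj/ is a geminate; the first /j/ deletes. /vobebbofujaijjao/ → vobebofujaijao.
Rule 3 (final vowel raising): /o/ is a mid vowel in word-final position, so it raises to [u]. /vobebofujaijao/ → vobebofujaijau.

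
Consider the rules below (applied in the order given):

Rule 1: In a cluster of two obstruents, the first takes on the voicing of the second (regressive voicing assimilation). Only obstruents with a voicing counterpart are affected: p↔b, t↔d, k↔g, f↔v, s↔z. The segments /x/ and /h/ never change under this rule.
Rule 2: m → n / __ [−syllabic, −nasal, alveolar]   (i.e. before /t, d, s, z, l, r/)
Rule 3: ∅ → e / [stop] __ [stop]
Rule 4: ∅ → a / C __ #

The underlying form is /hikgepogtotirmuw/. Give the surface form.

Rule 1 (regressive voicing assimilation): /k/ precedes the voiced obstruent /g/, so it voices to [g] by assimilation. /g/ precedes the voiceless obstruent /t/, so it devoices to [k] by assimilation. /hikgepogtotirmuw/ → higgepoktotirmuw.
Rule 2 (nasal place assimilation): no segment meets the environment; /higgepoktotirmuw/ is unchanged.
Rule 3 (stop-cluster e-epenthesis): /g/ and /g/ form a stop–stop cluster, so [e] is inserted between them. /k/ and /t/ form a stop–stop cluster, so [e] is inserted between them. /higgepoktotirmuw/ → higegepoketotirmuw.
Rule 4 (final a-epenthesis): the form ends in the consonant /w/, so [a] is inserted word-finally. /higegepoketotirmuw/ → higegepoketotirmuwa.

higegepoketotirmuwa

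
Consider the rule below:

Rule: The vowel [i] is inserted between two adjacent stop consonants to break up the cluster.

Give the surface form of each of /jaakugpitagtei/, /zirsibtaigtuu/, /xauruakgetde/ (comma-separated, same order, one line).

/jaakugpitagtei/: /g/ and /p/ form a stop–stop cluster, so [i] is inserted between them. /g/ and /t/ form a stop–stop cluster, so [i] is inserted between them. → [jaakugipitagitei].
/zirsibtaigtuu/: /b/ and /t/ form a stop–stop cluster, so [i] is inserted between them. /g/ and /t/ form a stop–stop cluster, so [i] is inserted between them. → [zirsibitaigituu].
/xauruakgetde/: /k/ and /g/ form a stop–stop cluster, so [i] is inserted between them. /t/ and /d/ form a stop–stop cluster, so [i] is inserted between them. → [xauruakigetide].

jaakugipitagitei, zirsibitaigituu, xauruakigetide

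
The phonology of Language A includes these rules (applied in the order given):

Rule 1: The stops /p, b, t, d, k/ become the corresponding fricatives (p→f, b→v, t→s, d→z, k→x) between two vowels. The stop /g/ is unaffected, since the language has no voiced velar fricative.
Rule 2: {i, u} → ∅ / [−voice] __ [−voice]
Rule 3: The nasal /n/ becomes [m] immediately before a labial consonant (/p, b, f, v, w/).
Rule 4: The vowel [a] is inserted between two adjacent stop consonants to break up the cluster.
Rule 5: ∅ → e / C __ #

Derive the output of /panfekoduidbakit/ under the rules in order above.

pamfexozuidabaxte

Rule 1 (intervocalic spirantization): /k/ is a stop between vowels /e/ and /o/, so it spirantizes to the fricative [x]. /d/ is a stop between vowels /o/ and /u/, so it spirantizes to the fricative [z]. /k/ is a stop between vowels /a/ and /i/, so it spirantizes to the fricative [x]. /panfekoduidbakit/ → panfexozuidbaxit.
Rule 2 (high vowel syncope): /i/ is a high vowel flanked by voiceless consonants /x/ and /t/, so it deletes. /panfexozuidbaxit/ → panfexozuidbaxt.
Rule 3 (nasal place assimilation): /n/ precedes the labial consonant /f/, so it assimilates in place to [m]. /panfexozuidbaxt/ → pamfexozuidbaxt.
Rule 4 (stop-cluster a-epenthesis): /d/ and /b/ form a stop–stop cluster, so [a] is inserted between them. /pamfexozuidbaxt/ → pamfexozuidabaxt.
Rule 5 (final e-epenthesis): the form ends in the consonant /t/, so [e] is inserted word-finally. /pamfexozuidabaxt/ → pamfexozuidabaxte.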